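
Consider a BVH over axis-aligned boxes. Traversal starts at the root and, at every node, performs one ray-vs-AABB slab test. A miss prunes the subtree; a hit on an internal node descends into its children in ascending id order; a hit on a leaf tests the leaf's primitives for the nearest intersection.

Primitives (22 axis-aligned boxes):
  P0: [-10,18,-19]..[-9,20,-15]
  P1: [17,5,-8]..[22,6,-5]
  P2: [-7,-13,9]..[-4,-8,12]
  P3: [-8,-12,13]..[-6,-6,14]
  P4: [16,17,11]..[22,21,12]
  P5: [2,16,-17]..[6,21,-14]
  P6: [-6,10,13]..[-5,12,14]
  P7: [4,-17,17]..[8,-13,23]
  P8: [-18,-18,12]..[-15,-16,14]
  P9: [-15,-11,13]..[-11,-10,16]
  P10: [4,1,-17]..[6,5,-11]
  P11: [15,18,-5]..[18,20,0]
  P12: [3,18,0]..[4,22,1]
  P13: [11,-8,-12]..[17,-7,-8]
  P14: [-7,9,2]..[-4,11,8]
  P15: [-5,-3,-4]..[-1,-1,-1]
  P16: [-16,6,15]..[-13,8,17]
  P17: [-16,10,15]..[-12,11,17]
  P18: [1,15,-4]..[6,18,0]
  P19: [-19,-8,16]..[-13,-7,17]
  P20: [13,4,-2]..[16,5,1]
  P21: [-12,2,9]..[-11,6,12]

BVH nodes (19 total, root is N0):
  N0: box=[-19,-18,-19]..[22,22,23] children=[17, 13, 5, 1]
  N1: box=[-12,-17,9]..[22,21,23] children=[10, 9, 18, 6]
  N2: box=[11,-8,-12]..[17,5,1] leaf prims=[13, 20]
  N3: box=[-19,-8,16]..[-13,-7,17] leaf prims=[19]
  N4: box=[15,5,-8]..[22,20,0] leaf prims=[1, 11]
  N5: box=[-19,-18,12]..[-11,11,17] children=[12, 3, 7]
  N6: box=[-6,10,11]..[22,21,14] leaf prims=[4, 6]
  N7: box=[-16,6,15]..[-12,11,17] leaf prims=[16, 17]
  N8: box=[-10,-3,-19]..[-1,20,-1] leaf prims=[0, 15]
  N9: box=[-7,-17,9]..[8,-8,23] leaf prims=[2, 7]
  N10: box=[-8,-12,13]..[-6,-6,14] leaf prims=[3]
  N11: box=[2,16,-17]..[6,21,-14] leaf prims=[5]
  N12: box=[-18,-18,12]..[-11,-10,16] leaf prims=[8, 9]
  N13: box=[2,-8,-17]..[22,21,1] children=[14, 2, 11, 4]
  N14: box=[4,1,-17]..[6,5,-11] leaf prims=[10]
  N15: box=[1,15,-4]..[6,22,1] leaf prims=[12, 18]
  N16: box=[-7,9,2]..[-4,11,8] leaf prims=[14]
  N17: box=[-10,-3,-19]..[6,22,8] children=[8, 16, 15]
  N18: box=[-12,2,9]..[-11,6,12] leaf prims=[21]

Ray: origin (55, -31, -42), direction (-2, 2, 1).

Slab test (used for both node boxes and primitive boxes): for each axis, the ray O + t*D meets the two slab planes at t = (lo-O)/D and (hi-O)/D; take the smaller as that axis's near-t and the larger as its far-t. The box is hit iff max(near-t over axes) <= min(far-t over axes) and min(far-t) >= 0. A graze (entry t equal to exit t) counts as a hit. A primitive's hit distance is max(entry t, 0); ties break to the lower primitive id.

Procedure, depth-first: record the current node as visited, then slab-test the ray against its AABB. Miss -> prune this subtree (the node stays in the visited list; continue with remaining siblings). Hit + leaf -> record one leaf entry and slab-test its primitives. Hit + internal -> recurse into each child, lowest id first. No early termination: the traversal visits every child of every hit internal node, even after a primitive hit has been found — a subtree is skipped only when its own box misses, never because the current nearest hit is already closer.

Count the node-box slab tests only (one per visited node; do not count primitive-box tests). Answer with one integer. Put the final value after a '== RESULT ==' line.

Walk:
N0 x:[33/2,37] y:[13/2,53/2] z:[23,65] -> hit [23,53/2], descend [1, 5, 13, 17]
  N1 x:[33/2,67/2] y:[7,26] z:[51,65] -> miss, prune
  N5 x:[33,37] y:[13/2,21] z:[54,59] -> miss, prune
  N13 x:[33/2,53/2] y:[23/2,26] z:[25,43] -> hit [25,26], descend [2, 4, 11, 14]
    N2 x:[19,22] y:[23/2,18] z:[30,43] -> miss, prune
    N4 x:[33/2,20] y:[18,51/2] z:[34,42] -> miss, prune
    N11 x:[49/2,53/2] y:[47/2,26] z:[25,28] -> hit [25,26] leaf, test {P5@t=25}
    N14 x:[49/2,51/2] y:[16,18] z:[25,31] -> miss, prune
  N17 x:[49/2,65/2] y:[14,53/2] z:[23,50] -> hit [49/2,53/2], descend [8, 15, 16]
    N8 x:[28,65/2] y:[14,51/2] z:[23,41] -> miss, prune
    N15 x:[49/2,27] y:[23,53/2] z:[38,43] -> miss, prune
    N16 x:[59/2,31] y:[20,21] z:[44,50] -> miss, prune

12 AABB tests over nodes [0, 1, 5, 13, 2, 4, 11, 14, 17, 8, 15, 16]; 1 leaf entered; closest P5.

== RESULT ==
12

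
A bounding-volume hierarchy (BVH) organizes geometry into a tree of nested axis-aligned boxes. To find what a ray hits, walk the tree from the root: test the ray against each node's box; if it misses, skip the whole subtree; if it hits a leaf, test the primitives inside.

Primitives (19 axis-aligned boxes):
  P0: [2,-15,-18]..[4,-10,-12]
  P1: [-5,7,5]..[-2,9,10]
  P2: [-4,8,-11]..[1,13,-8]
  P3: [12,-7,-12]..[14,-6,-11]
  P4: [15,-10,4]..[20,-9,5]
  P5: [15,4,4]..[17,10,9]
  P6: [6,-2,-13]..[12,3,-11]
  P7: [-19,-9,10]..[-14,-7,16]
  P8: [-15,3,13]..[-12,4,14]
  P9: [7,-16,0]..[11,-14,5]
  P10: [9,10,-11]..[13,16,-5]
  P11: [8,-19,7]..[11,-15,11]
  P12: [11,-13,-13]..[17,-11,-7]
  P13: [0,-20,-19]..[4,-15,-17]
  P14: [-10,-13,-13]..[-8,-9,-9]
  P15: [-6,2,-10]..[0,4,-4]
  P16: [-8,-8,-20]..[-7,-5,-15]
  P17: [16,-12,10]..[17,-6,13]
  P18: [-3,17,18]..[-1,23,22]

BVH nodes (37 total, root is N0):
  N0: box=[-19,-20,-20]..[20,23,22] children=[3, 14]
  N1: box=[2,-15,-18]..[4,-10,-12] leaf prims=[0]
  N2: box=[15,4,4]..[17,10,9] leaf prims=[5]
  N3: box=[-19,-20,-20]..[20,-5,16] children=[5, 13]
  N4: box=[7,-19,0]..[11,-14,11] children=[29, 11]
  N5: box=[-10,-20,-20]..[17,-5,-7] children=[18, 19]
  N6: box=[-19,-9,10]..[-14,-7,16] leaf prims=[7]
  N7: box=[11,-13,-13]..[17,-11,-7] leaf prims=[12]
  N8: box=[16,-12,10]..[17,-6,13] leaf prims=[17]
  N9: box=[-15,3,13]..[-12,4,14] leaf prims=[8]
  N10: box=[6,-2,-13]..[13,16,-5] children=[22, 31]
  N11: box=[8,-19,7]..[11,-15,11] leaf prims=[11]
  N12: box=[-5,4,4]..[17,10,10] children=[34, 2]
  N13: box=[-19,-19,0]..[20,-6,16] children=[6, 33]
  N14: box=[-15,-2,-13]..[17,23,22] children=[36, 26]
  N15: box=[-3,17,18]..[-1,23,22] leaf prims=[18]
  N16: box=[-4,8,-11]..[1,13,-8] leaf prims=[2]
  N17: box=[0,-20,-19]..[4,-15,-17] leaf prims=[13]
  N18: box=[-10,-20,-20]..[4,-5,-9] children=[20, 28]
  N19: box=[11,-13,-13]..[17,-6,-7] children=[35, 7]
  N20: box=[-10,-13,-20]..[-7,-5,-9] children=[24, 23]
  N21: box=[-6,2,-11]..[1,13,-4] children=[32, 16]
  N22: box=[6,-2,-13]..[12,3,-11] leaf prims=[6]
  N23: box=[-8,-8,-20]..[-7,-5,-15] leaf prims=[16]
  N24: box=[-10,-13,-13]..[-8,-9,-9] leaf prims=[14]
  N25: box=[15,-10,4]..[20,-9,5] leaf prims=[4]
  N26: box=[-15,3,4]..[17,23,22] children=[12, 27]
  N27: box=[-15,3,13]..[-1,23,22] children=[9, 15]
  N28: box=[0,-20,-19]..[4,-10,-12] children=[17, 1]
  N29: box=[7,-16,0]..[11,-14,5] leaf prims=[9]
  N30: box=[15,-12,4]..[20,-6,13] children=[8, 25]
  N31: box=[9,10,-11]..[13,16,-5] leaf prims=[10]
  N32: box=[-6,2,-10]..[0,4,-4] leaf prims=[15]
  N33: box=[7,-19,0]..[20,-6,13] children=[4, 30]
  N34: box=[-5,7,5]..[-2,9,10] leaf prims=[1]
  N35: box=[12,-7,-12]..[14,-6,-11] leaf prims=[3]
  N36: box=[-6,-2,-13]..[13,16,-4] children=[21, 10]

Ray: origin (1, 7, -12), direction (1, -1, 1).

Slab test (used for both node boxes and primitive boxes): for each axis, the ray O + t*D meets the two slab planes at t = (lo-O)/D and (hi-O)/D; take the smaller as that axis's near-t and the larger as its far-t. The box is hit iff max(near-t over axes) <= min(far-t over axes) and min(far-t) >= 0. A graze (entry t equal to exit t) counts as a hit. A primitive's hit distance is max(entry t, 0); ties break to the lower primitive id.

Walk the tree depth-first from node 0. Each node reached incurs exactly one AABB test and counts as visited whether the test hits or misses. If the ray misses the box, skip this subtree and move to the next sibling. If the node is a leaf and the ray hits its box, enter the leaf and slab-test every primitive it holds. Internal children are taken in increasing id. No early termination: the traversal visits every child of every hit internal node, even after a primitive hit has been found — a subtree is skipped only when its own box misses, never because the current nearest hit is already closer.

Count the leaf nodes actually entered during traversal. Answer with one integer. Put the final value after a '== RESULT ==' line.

Trace the traversal:
N0 x:[-20,19] y:[-16,27] z:[-8,34] -> hit [-8,19], descend [3, 14]
  N3 x:[-20,19] y:[12,27] z:[-8,28] -> hit [12,19], descend [5, 13]
    N5 x:[-11,16] y:[12,27] z:[-8,5] -> miss, prune
    N13 x:[-20,19] y:[13,26] z:[12,28] -> hit [13,19], descend [6, 33]
      N6 x:[-20,-15] y:[14,16] z:[22,28] -> miss, prune
      N33 x:[6,19] y:[13,26] z:[12,25] -> hit [13,19], descend [4, 30]
        N4 x:[6,10] y:[21,26] z:[12,23] -> miss, prune
        N30 x:[14,19] y:[13,19] z:[16,25] -> hit [16,19], descend [8, 25]
          N8 x:[15,16] y:[13,19] z:[22,25] -> miss, prune
          N25 x:[14,19] y:[16,17] z:[16,17] -> hit [16,17] leaf, test {P4@t=16}
  N14 x:[-16,16] y:[-16,9] z:[-1,34] -> hit [-1,9], descend [26, 36]
    N26 x:[-16,16] y:[-16,4] z:[16,34] -> miss, prune
    N36 x:[-7,12] y:[-9,9] z:[-1,8] -> hit [-1,8], descend [10, 21]
      N10 x:[5,12] y:[-9,9] z:[-1,7] -> hit [5,7], descend [22, 31]
        N22 x:[5,11] y:[4,9] z:[-1,1] -> miss, prune
        N31 x:[8,12] y:[-9,-3] z:[1,7] -> miss, prune
      N21 x:[-7,0] y:[-6,5] z:[1,8] -> miss, prune

Visited [0, 3, 5, 13, 6, 33, 4, 30, 8, 25, 14, 26, 36, 10, 22, 31, 21]. Tests: 17 box, 1 leaf. Nearest: P4.

== RESULT ==
1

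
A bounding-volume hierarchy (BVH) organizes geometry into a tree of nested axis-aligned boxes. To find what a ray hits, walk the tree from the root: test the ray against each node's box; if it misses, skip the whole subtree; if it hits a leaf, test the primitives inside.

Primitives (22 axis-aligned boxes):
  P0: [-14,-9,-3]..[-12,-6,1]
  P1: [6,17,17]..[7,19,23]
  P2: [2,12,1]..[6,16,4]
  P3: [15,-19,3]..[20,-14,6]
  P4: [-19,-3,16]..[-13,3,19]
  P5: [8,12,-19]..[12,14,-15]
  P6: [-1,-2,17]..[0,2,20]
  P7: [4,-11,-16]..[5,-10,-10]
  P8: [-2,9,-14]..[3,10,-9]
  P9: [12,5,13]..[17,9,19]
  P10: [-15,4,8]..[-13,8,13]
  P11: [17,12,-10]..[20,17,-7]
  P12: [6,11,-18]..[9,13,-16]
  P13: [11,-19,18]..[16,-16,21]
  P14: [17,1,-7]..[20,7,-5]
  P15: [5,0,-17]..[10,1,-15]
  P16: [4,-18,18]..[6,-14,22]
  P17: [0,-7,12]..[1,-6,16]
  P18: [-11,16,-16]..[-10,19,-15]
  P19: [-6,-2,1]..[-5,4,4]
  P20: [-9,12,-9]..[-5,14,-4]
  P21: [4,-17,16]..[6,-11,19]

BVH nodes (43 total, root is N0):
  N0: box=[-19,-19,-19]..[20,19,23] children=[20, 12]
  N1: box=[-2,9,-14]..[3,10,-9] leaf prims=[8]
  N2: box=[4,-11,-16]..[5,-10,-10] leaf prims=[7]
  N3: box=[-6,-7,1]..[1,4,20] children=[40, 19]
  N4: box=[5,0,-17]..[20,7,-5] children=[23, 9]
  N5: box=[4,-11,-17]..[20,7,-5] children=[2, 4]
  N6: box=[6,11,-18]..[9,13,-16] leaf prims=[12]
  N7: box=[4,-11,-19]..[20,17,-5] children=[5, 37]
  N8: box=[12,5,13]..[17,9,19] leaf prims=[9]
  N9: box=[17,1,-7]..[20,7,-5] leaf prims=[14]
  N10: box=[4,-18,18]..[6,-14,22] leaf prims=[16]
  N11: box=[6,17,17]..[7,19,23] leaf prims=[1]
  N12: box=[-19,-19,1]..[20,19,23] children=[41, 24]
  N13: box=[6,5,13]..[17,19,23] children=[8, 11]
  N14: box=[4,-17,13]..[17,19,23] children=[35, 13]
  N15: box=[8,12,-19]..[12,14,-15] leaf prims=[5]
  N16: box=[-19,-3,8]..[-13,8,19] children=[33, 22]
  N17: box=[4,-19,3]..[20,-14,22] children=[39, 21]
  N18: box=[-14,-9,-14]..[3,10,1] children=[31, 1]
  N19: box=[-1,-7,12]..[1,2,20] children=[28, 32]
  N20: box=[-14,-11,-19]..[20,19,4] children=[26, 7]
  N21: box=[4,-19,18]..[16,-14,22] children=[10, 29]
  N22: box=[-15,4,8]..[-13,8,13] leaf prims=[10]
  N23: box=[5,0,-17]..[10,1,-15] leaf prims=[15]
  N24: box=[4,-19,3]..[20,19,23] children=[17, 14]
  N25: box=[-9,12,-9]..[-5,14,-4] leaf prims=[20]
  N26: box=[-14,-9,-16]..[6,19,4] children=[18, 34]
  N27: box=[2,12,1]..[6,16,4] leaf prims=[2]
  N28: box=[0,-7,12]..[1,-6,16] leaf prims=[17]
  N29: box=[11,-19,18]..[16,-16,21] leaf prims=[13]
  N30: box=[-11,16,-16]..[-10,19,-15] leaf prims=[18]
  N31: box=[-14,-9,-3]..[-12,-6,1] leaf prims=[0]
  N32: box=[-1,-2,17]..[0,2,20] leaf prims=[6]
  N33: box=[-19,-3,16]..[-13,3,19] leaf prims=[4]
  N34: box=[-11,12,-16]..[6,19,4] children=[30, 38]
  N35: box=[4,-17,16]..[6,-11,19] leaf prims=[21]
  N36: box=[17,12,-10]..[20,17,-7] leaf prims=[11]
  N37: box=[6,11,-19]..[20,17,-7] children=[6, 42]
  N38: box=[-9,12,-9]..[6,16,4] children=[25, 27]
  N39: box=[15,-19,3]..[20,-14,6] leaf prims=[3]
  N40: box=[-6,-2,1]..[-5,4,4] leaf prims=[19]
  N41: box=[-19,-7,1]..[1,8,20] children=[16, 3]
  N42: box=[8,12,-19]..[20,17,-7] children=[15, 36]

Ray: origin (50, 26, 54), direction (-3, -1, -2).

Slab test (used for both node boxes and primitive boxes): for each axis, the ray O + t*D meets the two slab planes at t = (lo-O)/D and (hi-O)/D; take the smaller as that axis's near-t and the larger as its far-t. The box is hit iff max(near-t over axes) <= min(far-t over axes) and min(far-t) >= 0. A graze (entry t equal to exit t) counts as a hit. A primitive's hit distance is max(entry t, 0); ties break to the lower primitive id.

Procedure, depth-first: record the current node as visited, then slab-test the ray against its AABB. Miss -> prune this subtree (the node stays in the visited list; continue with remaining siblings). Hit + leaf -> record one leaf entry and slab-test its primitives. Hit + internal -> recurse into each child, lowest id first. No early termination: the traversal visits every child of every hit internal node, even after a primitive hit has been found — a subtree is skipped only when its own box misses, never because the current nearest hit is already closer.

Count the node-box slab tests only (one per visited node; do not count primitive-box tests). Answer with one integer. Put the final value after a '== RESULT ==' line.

Trace the traversal:
N0 x:[10,23] y:[7,45] z:[31/2,73/2] -> hit [31/2,23], descend [12, 20]
  N12 x:[10,23] y:[7,45] z:[31/2,53/2] -> hit [31/2,23], descend [24, 41]
    N24 x:[10,46/3] y:[7,45] z:[31/2,51/2] -> miss, prune
    N41 x:[49/3,23] y:[18,33] z:[17,53/2] -> hit [18,23], descend [3, 16]
      N3 x:[49/3,56/3] y:[22,33] z:[17,53/2] -> miss, prune
      N16 x:[21,23] y:[18,29] z:[35/2,23] -> hit [21,23], descend [22, 33]
        N22 x:[21,65/3] y:[18,22] z:[41/2,23] -> hit [21,65/3] leaf, test {P10@t=21}
        N33 x:[21,23] y:[23,29] z:[35/2,19] -> miss, prune
  N20 x:[10,64/3] y:[7,37] z:[25,73/2] -> miss, prune

order=[0, 12, 24, 41, 3, 16, 22, 33, 20]  |boxes|=9  |leaves|=1  hit=P10

== RESULT ==
9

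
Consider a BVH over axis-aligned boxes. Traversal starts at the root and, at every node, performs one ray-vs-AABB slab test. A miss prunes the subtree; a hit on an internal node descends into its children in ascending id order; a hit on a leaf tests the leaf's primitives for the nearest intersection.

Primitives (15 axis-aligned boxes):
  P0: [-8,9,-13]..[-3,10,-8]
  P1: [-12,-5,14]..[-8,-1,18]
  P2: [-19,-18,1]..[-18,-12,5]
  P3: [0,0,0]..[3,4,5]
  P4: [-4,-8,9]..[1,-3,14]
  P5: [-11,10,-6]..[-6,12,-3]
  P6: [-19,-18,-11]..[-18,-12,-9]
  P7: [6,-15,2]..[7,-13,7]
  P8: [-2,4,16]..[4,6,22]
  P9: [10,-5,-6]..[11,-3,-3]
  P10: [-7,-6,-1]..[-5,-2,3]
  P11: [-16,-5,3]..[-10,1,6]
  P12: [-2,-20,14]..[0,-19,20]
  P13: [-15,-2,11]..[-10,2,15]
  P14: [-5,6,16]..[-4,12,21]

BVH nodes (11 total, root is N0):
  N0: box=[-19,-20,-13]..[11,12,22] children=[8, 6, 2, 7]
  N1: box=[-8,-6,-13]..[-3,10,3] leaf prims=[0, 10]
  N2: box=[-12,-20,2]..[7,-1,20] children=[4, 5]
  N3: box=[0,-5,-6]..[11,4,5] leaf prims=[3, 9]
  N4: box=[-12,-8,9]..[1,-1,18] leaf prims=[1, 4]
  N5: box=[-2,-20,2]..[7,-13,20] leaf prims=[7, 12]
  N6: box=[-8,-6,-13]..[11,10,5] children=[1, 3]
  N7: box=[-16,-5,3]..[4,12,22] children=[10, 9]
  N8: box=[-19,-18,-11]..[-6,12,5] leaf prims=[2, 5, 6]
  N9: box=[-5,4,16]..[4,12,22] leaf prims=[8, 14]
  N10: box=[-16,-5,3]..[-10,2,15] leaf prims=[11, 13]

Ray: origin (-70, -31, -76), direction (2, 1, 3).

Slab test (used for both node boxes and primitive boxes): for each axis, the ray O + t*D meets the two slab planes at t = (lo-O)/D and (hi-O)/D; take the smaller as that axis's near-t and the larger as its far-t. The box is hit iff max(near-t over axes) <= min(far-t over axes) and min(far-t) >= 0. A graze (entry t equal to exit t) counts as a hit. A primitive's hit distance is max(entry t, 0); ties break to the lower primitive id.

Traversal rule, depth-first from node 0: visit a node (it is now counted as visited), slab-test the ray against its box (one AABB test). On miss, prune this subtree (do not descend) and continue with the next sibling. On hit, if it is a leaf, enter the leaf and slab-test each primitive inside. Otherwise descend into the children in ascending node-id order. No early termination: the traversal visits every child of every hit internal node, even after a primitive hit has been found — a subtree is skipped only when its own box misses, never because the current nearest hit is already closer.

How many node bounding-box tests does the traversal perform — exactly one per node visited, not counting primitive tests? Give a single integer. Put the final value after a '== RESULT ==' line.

Traverse from the root:
N0 x:[51/2,81/2] y:[11,43] z:[21,98/3] -> hit [51/2,98/3], descend [2, 6, 7, 8]
  N2 x:[29,77/2] y:[11,30] z:[26,32] -> hit [29,30], descend [4, 5]
    N4 x:[29,71/2] y:[23,30] z:[85/3,94/3] -> hit [29,30] leaf, test {P1@t=30, P4(miss)}
    N5 x:[34,77/2] y:[11,18] z:[26,32] -> miss, prune
  N6 x:[31,81/2] y:[25,41] z:[21,27] -> miss, prune
  N7 x:[27,37] y:[26,43] z:[79/3,98/3] -> hit [27,98/3], descend [9, 10]
    N9 x:[65/2,37] y:[35,43] z:[92/3,98/3] -> miss, prune
    N10 x:[27,30] y:[26,33] z:[79/3,91/3] -> hit [27,30] leaf, test {P11@t=27, P13@t=29}
  N8 x:[51/2,32] y:[13,43] z:[65/3,27] -> hit [51/2,27] leaf, test {P2(miss), P5(miss), P6(miss)}

Visited [0, 2, 4, 5, 6, 7, 9, 10, 8]. Tests: 9 box, 3 leaf. Nearest: P11.

== RESULT ==
9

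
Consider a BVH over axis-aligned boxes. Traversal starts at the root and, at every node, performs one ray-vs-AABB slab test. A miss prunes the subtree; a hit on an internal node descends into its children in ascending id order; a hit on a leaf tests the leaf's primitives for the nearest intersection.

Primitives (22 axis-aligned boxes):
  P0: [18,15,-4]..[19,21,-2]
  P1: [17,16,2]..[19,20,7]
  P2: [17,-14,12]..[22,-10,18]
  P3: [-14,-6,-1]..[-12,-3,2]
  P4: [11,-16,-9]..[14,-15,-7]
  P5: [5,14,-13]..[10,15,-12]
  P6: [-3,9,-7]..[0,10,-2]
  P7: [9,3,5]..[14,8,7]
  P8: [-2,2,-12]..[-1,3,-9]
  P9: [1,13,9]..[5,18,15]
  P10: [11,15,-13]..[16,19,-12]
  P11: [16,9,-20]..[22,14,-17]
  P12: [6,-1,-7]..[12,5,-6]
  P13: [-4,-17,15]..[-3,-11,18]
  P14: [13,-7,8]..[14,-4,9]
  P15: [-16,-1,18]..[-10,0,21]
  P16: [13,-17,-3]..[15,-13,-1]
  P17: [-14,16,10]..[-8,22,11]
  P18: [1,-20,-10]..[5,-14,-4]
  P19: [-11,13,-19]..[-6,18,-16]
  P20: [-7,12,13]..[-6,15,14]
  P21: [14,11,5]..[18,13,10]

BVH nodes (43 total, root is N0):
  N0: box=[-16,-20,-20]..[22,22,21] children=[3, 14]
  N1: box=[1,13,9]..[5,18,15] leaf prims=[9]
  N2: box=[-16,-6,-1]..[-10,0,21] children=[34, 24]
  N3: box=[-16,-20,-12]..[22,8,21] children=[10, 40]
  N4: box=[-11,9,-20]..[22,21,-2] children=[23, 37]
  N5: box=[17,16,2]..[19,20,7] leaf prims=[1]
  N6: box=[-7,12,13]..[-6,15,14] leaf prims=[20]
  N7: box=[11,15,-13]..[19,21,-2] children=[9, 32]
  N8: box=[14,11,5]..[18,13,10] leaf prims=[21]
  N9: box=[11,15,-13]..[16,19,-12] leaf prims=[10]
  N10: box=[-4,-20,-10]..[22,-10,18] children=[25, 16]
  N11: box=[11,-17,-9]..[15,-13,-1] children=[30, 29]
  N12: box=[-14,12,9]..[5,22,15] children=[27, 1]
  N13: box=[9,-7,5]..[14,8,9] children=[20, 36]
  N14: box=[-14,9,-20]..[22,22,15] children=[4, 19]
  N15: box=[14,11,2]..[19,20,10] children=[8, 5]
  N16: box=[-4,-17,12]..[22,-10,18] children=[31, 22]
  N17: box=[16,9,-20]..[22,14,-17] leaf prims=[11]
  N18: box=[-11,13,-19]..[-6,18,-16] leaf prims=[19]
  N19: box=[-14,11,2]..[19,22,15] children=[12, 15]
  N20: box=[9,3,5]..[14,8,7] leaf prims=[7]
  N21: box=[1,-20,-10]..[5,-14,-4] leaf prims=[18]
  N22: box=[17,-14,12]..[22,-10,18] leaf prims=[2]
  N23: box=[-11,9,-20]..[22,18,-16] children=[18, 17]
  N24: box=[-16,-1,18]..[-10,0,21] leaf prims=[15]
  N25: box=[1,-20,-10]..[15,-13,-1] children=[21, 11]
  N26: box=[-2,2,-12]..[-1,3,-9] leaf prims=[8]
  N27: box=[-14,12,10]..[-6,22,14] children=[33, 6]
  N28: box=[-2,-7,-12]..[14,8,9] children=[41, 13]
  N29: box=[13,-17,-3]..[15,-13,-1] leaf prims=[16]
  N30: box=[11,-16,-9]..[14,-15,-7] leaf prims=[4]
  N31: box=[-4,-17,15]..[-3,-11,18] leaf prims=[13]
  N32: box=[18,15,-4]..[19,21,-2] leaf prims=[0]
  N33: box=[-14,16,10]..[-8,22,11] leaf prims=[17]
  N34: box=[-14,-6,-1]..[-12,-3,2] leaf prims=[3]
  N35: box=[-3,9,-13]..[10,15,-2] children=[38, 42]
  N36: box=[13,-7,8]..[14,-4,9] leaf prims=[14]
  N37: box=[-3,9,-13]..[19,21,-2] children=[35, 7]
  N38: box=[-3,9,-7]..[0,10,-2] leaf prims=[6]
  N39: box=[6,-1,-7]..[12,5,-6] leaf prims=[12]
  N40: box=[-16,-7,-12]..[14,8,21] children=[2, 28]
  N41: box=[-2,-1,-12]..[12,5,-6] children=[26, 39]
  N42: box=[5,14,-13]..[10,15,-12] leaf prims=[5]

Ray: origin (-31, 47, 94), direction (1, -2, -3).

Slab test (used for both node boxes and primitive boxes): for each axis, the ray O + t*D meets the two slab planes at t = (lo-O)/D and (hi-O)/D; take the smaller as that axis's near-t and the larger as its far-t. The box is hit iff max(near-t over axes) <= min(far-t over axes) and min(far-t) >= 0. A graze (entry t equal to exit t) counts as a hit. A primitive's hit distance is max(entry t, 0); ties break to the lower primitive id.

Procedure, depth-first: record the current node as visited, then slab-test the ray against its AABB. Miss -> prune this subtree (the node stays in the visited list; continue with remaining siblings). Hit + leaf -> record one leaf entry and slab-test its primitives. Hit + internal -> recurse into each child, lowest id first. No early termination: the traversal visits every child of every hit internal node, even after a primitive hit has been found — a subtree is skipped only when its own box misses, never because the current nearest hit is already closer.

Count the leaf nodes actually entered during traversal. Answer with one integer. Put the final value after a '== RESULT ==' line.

Walk:
N0 x:[15,53] y:[25/2,67/2] z:[73/3,38] -> hit [73/3,67/2], descend [3, 14]
  N3 x:[15,53] y:[39/2,67/2] z:[73/3,106/3] -> hit [73/3,67/2], descend [10, 40]
    N10 x:[27,53] y:[57/2,67/2] z:[76/3,104/3] -> hit [57/2,67/2], descend [16, 25]
      N16 x:[27,53] y:[57/2,32] z:[76/3,82/3] -> miss, prune
      N25 x:[32,46] y:[30,67/2] z:[95/3,104/3] -> hit [32,67/2], descend [11, 21]
        N11 x:[42,46] y:[30,32] z:[95/3,103/3] -> miss, prune
        N21 x:[32,36] y:[61/2,67/2] z:[98/3,104/3] -> hit [98/3,67/2] leaf, test {P18@t=98/3}
    N40 x:[15,45] y:[39/2,27] z:[73/3,106/3] -> hit [73/3,27], descend [2, 28]
      N2 x:[15,21] y:[47/2,53/2] z:[73/3,95/3] -> miss, prune
      N28 x:[29,45] y:[39/2,27] z:[85/3,106/3] -> miss, prune
  N14 x:[17,53] y:[25/2,19] z:[79/3,38] -> miss, prune

Visited [0, 3, 10, 16, 25, 11, 21, 40, 2, 28, 14]. Tests: 11 box, 1 leaf. Nearest: P18.

== RESULT ==
1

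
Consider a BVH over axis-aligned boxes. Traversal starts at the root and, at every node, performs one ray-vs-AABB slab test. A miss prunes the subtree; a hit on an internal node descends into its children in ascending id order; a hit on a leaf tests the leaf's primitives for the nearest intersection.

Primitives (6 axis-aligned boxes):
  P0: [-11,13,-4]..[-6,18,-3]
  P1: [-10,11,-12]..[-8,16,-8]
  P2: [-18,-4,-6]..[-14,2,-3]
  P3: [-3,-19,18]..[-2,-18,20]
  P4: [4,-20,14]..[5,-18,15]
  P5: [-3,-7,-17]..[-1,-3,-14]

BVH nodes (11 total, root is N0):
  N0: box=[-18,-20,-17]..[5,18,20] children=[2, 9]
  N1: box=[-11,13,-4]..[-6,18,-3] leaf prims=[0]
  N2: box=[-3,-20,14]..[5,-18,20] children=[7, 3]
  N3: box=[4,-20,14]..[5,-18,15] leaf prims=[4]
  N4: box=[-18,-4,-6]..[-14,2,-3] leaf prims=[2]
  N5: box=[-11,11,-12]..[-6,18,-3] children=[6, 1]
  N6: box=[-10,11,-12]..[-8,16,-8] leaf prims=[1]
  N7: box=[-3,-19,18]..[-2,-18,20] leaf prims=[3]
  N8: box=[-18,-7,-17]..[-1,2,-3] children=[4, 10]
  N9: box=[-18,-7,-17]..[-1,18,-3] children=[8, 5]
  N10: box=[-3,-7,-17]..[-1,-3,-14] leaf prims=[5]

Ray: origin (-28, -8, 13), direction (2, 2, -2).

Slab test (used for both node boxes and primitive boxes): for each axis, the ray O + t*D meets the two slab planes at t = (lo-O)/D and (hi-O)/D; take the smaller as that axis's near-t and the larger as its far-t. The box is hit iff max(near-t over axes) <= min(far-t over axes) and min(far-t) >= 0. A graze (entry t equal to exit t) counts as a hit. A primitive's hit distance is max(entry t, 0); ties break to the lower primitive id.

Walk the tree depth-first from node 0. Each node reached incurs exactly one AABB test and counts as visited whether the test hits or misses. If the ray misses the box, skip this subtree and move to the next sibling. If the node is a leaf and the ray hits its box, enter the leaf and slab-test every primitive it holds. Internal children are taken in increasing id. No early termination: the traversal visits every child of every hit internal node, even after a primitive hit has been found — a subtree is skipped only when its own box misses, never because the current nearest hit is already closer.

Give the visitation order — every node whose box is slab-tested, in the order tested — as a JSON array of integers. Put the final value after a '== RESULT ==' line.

Traverse from the root:
N0 x:[5,33/2] y:[-6,13] z:[-7/2,15] -> hit [5,13], descend [2, 9]
  N2 x:[25/2,33/2] y:[-6,-5] z:[-7/2,-1/2] -> miss, prune
  N9 x:[5,27/2] y:[1/2,13] z:[8,15] -> hit [8,13], descend [5, 8]
    N5 x:[17/2,11] y:[19/2,13] z:[8,25/2] -> hit [19/2,11], descend [1, 6]
      N1 x:[17/2,11] y:[21/2,13] z:[8,17/2] -> miss, prune
      N6 x:[9,10] y:[19/2,12] z:[21/2,25/2] -> miss, prune
    N8 x:[5,27/2] y:[1/2,5] z:[8,15] -> miss, prune

order=[0, 2, 9, 5, 1, 6, 8]  |boxes|=7  |leaves|=0  hit=miss

== RESULT ==
[0, 2, 9, 5, 1, 6, 8]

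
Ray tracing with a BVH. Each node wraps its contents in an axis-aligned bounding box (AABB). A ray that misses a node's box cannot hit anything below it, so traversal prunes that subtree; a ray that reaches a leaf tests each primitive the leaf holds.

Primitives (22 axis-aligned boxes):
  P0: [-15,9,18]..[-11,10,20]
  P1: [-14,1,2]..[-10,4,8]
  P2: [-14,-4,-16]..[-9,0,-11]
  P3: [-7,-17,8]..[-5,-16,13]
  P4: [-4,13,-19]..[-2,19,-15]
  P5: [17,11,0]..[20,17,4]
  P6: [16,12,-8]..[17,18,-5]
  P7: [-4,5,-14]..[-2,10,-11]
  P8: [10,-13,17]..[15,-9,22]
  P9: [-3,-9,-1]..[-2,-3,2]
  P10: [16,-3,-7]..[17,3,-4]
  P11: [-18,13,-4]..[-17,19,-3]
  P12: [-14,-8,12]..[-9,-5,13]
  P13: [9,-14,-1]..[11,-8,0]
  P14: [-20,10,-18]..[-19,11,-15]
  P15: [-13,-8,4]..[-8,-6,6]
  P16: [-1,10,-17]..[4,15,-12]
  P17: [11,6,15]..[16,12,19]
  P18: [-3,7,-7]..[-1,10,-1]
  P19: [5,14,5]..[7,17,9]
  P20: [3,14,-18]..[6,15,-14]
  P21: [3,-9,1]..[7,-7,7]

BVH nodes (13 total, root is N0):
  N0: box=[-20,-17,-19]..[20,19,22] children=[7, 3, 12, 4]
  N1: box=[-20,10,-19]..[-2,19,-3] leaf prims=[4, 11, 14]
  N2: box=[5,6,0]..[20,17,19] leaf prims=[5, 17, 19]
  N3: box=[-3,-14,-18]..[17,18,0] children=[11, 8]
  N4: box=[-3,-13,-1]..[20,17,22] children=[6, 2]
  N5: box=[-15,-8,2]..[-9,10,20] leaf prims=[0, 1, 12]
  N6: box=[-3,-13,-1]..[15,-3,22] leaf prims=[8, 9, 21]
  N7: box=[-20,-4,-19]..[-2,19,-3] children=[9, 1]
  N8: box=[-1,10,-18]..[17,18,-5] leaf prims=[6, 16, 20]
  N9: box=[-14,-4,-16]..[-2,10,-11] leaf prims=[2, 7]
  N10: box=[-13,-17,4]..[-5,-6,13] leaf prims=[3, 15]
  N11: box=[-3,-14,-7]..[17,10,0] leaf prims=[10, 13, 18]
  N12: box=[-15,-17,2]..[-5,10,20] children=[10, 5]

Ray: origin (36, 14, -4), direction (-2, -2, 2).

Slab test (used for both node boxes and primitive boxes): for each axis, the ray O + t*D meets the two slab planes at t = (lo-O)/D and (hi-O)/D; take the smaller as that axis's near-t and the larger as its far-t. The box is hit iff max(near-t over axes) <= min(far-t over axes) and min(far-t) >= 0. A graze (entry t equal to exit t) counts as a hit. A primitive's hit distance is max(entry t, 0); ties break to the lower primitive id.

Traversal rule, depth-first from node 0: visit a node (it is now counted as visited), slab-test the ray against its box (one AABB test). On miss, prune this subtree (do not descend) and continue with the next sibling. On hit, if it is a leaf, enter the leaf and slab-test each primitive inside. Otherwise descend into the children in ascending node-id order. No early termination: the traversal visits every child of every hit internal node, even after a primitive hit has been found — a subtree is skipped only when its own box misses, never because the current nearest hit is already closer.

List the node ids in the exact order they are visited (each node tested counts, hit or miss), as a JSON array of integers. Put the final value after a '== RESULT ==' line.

Trace the traversal:
N0 x:[8,28] y:[-5/2,31/2] z:[-15/2,13] -> hit [8,13], descend [3, 4, 7, 12]
  N3 x:[19/2,39/2] y:[-2,14] z:[-7,2] -> miss, prune
  N4 x:[8,39/2] y:[-3/2,27/2] z:[3/2,13] -> hit [8,13], descend [2, 6]
    N2 x:[8,31/2] y:[-3/2,4] z:[2,23/2] -> miss, prune
    N6 x:[21/2,39/2] y:[17/2,27/2] z:[3/2,13] -> hit [21/2,13] leaf, test {P8@t=23/2, P9(miss), P21(miss)}
  N7 x:[19,28] y:[-5/2,9] z:[-15/2,1/2] -> miss, prune
  N12 x:[41/2,51/2] y:[2,31/2] z:[3,12] -> miss, prune

order=[0, 3, 4, 2, 6, 7, 12]  |boxes|=7  |leaves|=1  hit=P8

== RESULT ==
[0, 3, 4, 2, 6, 7, 12]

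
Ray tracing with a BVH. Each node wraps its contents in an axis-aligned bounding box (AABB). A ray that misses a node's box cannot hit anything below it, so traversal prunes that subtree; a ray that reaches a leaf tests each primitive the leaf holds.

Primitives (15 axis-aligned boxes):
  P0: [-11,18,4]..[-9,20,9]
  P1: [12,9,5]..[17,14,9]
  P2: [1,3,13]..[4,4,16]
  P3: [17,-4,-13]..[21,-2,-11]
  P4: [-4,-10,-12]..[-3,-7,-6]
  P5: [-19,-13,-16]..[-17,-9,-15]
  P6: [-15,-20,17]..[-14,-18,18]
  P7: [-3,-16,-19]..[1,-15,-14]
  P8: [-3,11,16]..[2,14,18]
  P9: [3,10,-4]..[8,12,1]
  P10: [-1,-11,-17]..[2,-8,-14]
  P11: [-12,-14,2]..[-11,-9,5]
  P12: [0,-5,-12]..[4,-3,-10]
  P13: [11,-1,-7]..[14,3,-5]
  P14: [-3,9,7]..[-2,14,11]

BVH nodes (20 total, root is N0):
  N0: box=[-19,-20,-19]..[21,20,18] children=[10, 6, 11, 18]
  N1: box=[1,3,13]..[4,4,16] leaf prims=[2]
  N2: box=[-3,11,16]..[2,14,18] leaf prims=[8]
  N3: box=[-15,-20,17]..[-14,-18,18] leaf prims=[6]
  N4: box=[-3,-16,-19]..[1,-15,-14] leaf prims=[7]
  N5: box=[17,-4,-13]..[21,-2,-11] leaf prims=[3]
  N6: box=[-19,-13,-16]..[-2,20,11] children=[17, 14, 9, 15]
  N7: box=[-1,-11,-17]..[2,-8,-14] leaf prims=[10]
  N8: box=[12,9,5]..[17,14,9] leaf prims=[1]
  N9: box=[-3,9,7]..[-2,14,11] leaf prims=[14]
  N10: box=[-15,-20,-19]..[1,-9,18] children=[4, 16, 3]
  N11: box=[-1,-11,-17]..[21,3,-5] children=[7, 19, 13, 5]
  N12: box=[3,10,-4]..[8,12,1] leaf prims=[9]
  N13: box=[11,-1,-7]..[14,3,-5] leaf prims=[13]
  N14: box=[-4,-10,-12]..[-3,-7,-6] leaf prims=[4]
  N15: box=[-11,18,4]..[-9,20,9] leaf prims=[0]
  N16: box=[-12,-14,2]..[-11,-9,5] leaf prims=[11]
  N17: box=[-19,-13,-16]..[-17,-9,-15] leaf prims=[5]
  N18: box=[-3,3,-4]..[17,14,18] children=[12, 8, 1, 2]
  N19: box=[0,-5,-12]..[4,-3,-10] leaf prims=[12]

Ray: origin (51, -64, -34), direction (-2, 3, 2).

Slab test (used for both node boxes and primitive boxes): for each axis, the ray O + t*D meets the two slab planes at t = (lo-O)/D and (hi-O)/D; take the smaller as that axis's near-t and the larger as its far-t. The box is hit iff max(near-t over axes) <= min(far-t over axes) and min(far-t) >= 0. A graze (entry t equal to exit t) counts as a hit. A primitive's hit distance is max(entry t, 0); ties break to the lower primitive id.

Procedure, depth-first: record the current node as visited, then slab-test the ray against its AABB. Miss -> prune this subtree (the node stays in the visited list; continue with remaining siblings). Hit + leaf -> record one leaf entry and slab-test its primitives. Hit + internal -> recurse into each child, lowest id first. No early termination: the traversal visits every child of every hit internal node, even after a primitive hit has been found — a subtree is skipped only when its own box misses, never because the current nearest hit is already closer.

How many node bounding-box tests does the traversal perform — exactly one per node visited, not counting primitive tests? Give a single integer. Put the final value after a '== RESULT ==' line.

Trace the traversal:
N0 x:[15,35] y:[44/3,28] z:[15/2,26] -> hit [15,26], descend [6, 10, 11, 18]
  N6 x:[53/2,35] y:[17,28] z:[9,45/2] -> miss, prune
  N10 x:[25,33] y:[44/3,55/3] z:[15/2,26] -> miss, prune
  N11 x:[15,26] y:[53/3,67/3] z:[17/2,29/2] -> miss, prune
  N18 x:[17,27] y:[67/3,26] z:[15,26] -> hit [67/3,26], descend [1, 2, 8, 12]
    N1 x:[47/2,25] y:[67/3,68/3] z:[47/2,25] -> miss, prune
    N2 x:[49/2,27] y:[25,26] z:[25,26] -> hit [25,26] leaf, test {P8@t=25}
    N8 x:[17,39/2] y:[73/3,26] z:[39/2,43/2] -> miss, prune
    N12 x:[43/2,24] y:[74/3,76/3] z:[15,35/2] -> miss, prune

Summary -> nodes [0, 6, 10, 11, 18, 1, 2, 8, 12]; box-tests=9; leaf-entries=1; first=P8

== RESULT ==
9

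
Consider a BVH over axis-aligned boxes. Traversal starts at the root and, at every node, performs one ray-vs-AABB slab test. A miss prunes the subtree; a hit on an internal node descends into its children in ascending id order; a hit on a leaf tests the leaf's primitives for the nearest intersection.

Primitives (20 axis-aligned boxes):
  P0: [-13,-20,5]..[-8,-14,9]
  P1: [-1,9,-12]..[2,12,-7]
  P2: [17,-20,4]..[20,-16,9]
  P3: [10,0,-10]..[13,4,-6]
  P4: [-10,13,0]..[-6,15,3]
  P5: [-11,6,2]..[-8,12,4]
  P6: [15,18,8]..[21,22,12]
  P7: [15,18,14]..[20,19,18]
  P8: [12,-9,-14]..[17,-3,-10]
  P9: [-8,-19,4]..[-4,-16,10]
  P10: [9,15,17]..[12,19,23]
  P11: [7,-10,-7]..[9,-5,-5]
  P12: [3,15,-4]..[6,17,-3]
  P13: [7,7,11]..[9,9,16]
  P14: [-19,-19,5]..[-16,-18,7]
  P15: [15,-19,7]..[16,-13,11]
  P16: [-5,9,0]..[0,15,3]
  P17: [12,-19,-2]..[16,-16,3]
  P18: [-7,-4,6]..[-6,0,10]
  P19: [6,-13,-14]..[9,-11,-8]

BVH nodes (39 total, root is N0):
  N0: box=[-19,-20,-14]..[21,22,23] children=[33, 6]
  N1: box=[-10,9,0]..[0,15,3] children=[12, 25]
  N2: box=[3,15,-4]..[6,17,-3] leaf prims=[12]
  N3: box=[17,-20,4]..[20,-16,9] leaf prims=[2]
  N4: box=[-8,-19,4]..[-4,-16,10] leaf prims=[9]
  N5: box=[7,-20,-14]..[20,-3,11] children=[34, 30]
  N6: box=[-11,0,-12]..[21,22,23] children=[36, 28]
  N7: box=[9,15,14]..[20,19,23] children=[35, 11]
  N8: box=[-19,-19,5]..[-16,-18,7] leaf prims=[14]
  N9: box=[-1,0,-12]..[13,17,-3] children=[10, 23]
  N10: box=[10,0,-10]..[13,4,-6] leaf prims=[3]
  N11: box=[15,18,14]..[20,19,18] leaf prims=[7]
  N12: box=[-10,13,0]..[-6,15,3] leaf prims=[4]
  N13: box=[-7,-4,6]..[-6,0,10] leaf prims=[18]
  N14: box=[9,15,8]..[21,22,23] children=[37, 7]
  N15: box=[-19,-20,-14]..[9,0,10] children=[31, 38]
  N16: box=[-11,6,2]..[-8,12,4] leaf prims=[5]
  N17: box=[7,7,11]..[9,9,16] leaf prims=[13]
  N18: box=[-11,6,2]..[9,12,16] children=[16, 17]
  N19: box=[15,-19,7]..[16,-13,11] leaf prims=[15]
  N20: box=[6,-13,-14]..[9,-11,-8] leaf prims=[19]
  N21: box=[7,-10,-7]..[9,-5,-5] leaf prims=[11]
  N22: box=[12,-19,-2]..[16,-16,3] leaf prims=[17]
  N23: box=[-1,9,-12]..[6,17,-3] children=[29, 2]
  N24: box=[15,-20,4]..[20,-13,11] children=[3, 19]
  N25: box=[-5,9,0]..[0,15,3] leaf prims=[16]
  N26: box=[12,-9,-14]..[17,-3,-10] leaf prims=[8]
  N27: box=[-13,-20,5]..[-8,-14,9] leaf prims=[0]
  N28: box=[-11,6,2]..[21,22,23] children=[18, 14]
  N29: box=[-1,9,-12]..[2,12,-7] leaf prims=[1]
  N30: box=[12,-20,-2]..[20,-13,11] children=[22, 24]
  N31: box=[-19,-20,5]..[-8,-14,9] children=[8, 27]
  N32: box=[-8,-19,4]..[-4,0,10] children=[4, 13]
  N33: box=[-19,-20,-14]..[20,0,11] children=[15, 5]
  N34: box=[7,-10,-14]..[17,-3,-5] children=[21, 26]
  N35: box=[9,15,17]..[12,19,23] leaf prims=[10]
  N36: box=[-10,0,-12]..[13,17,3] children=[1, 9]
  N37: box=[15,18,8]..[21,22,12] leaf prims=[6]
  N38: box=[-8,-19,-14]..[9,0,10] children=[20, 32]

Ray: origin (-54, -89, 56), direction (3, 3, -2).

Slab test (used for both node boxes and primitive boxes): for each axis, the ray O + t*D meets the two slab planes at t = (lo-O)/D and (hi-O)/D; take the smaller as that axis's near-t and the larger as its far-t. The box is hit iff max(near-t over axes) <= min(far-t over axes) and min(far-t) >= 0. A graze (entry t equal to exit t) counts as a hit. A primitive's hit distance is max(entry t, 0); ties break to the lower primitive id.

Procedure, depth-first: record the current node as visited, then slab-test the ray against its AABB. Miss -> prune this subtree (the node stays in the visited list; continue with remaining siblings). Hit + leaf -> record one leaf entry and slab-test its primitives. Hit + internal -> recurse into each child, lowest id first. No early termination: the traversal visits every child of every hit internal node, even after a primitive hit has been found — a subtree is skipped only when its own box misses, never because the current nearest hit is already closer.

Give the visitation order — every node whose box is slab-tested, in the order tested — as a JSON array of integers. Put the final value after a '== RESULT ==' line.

Walk:
N0 x:[35/3,25] y:[23,37] z:[33/2,35] -> hit [23,25], descend [6, 33]
  N6 x:[43/3,25] y:[89/3,37] z:[33/2,34] -> miss, prune
  N33 x:[35/3,74/3] y:[23,89/3] z:[45/2,35] -> hit [23,74/3], descend [5, 15]
    N5 x:[61/3,74/3] y:[23,86/3] z:[45/2,35] -> hit [23,74/3], descend [30, 34]
      N30 x:[22,74/3] y:[23,76/3] z:[45/2,29] -> hit [23,74/3], descend [22, 24]
        N22 x:[22,70/3] y:[70/3,73/3] z:[53/2,29] -> miss, prune
        N24 x:[23,74/3] y:[23,76/3] z:[45/2,26] -> hit [23,74/3], descend [3, 19]
          N3 x:[71/3,74/3] y:[23,73/3] z:[47/2,26] -> hit [71/3,73/3] leaf, test {P2@t=71/3}
          N19 x:[23,70/3] y:[70/3,76/3] z:[45/2,49/2] -> hit [70/3,70/3] leaf, test {P15@t=70/3}
      N34 x:[61/3,71/3] y:[79/3,86/3] z:[61/2,35] -> miss, prune
    N15 x:[35/3,21] y:[23,89/3] z:[23,35] -> miss, prune

order=[0, 6, 33, 5, 30, 22, 24, 3, 19, 34, 15]  |boxes|=11  |leaves|=2  hit=P15

== RESULT ==
[0, 6, 33, 5, 30, 22, 24, 3, 19, 34, 15]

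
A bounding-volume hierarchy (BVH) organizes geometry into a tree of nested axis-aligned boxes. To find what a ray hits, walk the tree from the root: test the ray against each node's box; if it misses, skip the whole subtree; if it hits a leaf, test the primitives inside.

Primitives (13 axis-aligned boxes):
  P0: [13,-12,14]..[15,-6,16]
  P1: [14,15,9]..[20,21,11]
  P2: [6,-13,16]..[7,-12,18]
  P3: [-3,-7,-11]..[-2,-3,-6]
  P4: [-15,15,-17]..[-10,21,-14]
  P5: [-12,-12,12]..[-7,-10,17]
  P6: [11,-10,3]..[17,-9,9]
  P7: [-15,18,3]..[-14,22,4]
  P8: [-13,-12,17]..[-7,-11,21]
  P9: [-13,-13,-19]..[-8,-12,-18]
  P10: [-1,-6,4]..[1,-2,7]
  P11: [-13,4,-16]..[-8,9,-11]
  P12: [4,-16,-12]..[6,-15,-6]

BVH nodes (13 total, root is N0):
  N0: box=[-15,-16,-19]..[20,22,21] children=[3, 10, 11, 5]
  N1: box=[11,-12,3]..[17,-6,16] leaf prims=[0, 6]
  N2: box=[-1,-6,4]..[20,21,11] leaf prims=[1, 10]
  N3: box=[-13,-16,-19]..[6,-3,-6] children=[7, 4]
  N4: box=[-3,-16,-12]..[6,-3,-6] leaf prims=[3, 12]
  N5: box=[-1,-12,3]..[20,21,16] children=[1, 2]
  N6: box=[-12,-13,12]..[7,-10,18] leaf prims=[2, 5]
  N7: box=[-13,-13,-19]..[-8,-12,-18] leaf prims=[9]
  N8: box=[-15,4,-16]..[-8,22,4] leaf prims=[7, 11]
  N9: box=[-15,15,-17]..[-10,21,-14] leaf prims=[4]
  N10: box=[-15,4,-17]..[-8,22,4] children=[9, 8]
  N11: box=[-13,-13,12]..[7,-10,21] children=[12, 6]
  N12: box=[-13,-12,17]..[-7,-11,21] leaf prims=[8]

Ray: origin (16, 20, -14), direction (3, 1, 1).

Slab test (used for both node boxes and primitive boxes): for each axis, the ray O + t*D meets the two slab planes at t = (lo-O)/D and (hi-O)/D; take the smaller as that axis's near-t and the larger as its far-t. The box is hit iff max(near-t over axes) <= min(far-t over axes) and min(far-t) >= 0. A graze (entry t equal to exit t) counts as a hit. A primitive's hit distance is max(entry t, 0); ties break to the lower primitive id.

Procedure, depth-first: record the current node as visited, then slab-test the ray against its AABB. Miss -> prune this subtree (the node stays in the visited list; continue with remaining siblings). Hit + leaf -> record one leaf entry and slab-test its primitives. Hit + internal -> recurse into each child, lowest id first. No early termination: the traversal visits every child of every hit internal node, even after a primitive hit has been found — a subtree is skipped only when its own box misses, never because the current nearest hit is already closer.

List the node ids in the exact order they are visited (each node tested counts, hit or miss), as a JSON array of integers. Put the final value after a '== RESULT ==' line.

Traverse from the root:
N0 x:[-31/3,4/3] y:[-36,2] z:[-5,35] -> hit [-5,4/3], descend [3, 5, 10, 11]
  N3 x:[-29/3,-10/3] y:[-36,-23] z:[-5,8] -> miss, prune
  N5 x:[-17/3,4/3] y:[-32,1] z:[17,30] -> miss, prune
  N10 x:[-31/3,-8] y:[-16,2] z:[-3,18] -> miss, prune
  N11 x:[-29/3,-3] y:[-33,-30] z:[26,35] -> miss, prune

Summary -> nodes [0, 3, 5, 10, 11]; box-tests=5; leaf-entries=0; first=miss

== RESULT ==
[0, 3, 5, 10, 11]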